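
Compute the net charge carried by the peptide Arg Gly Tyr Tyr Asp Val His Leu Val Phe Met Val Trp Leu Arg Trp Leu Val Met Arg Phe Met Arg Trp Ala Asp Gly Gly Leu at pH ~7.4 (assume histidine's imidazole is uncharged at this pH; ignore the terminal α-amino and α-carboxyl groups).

+2

Near pH 7.4, K and R contribute +1 each, D and E contribute −1 each, and every other side chain (His included, as stated) is uncharged.
Positive (K, R): Arg1, Arg15, Arg20, Arg23 → +4.
Negative (D, E): Asp5, Asp26 → −2.
Net charge = (+4) + (−2) = +2.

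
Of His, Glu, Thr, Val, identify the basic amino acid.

Lysine (K), arginine (R), and histidine (H) have basic, nitrogen-containing side chains.
Of the listed options, only His belongs to this group.

His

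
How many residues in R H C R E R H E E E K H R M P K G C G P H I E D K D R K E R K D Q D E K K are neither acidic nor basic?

Acidic: D, E. Basic: K, R, H. All other residues are neither.
Matching residues: C3, M14, P15, G17, C18, G19, P20, I22, Q33.

9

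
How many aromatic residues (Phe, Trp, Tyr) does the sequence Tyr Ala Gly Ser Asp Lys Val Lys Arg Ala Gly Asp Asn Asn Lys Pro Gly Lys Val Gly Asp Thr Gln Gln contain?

1

Matching residues: Tyr1.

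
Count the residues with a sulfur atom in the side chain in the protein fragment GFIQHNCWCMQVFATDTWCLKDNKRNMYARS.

5

Only Cys (C) and Met (M) have a sulfur atom in the side chain.
Matching residues: C7, C9, M10, C19, M27.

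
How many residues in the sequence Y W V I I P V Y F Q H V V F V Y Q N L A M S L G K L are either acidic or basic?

2

Acidic: D, E. Basic: H, K, R.
Acidic residues here: none (0).
Basic residues here: H11, K25 (2).
The two groups share no amino acid, so total = 0 + 2 = 2.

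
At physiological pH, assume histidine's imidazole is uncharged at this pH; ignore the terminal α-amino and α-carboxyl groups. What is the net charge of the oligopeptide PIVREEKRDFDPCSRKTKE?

+1

The side chains ionized at physiological pH are Lys/Arg (+1) and Asp/Glu (−1); with His treated as neutral, nothing else contributes.
Positive (K, R): R4, K7, R8, R15, K16, K18 → +6.
Negative (D, E): E5, E6, D9, D11, E19 → −5.
Net charge = (+6) + (−5) = +1.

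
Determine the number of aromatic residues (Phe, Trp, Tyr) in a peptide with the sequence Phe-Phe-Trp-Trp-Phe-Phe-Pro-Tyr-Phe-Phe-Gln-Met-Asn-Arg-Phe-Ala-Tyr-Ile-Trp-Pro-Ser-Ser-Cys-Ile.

Matching residues: Phe1, Phe2, Trp3, Trp4, Phe5, Phe6, Tyr8, Phe9, Phe10, Phe15, Tyr17, Trp19.

12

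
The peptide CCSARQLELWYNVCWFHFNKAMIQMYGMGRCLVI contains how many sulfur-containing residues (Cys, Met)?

7

Matching residues: C1, C2, C14, M22, M25, M28, C31.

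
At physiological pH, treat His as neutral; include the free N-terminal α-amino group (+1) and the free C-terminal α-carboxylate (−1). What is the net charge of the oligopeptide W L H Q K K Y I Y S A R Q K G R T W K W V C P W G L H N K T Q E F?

Near pH 7.4, K and R contribute +1 each, D and E contribute −1 each, and every other side chain (His included, as stated) is uncharged.
Positive (K, R): K5, K6, R12, K14, R16, K19, K29 → +7.
Negative (D, E): E32 → −1.
The N-terminus (+1) and C-terminus (−1) cancel.
Net charge = (+7) + (−1) = +6.

+6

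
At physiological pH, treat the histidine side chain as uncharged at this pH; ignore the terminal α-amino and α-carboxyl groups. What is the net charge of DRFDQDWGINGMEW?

Near pH 7.4, K and R contribute +1 each, D and E contribute −1 each, and every other side chain (His included, as stated) is uncharged.
Positive (K, R): R2 → +1.
Negative (D, E): D1, D4, D6, E13 → −4.
Net charge = (+1) + (−4) = −3.

-3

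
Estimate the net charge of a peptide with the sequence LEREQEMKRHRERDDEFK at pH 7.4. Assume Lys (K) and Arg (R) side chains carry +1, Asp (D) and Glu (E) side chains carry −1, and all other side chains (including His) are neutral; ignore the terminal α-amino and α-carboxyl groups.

-1

Positive (K, R): R3, K8, R9, R11, R13, K18 → +6.
Negative (D, E): E2, E4, E6, E12, D14, D15, E16 → −7.
Net charge = (+6) + (−7) = −1.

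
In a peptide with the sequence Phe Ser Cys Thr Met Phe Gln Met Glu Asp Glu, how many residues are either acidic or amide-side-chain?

4

Acidic: D, E. Amide-side-chain: N, Q.
Acidic residues here: Glu9, Asp10, Glu11 (3).
Amide-side-chain residues here: Gln7 (1).
The two groups share no amino acid, so total = 3 + 1 = 4.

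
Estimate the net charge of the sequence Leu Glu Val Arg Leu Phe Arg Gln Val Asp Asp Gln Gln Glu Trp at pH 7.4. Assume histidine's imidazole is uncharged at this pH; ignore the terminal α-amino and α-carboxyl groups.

Near pH 7.4, K and R contribute +1 each, D and E contribute −1 each, and every other side chain (His included, as stated) is uncharged.
Positive (K, R): Arg4, Arg7 → +2.
Negative (D, E): Glu2, Asp10, Asp11, Glu14 → −4.
Net charge = (+2) + (−4) = −2.

-2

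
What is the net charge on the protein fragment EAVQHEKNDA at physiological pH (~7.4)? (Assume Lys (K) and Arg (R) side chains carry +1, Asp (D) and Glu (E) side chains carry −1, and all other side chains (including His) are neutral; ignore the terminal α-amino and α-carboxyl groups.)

Positive (K, R): K7 → +1.
Negative (D, E): E1, E6, D9 → −3.
Net charge = (+1) + (−3) = −2.

-2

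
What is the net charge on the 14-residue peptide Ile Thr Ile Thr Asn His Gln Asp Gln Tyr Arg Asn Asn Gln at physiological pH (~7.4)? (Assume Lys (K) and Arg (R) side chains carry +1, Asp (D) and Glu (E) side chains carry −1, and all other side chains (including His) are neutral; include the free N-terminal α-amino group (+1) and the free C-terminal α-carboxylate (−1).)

0

Positive (K, R): Arg11 → +1.
Negative (D, E): Asp8 → −1.
The N-terminus (+1) and C-terminus (−1) cancel.
Net charge = (+1) + (−1) = 0.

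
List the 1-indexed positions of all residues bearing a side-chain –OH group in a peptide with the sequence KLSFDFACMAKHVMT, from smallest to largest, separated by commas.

3, 15

Serine (S), threonine (T), and tyrosine (Y) each carry a hydroxyl group on the side chain.
Matching residues: S3, T15.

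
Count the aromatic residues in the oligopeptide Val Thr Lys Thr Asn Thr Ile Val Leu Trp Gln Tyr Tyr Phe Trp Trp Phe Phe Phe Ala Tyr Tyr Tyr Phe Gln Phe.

F, W, and Y each carry an aromatic ring on the side chain.
Matching residues: Trp10, Tyr12, Tyr13, Phe14, Trp15, Trp16, Phe17, Phe18, Phe19, Tyr21, Tyr22, Tyr23, Phe24, Phe26.

14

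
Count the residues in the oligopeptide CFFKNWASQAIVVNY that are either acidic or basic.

Acidic: D, E. Basic: H, K, R.
Acidic residues here: none (0).
Basic residues here: K4 (1).
The two groups share no amino acid, so total = 0 + 1 = 1.

1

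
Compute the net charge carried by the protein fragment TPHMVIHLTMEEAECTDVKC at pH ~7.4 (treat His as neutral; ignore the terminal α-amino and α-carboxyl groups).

At pH ~7.4 the Lys and Arg side chains are protonated (+1), the Asp and Glu side chains are deprotonated (−1), and with His taken as neutral all other side chains carry no charge.
Positive (K, R): K19 → +1.
Negative (D, E): E11, E12, E14, D17 → −4.
Net charge = (+1) + (−4) = −3.

-3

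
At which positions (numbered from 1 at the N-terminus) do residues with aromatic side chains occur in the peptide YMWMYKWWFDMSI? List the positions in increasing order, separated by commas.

1, 3, 5, 7, 8, 9

The aromatic amino acids are Phe (F, benzyl), Trp (W, indole), and Tyr (Y, phenol).
Matching residues: Y1, W3, Y5, W7, W8, F9.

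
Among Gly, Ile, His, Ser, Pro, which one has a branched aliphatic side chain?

The BCAAs are Val, Leu, and Ile — aliphatic side chains with a branch point.
Of the listed options, only Ile belongs to this group.

Ile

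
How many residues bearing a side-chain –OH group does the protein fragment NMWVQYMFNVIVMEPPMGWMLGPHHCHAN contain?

1

S, T, and Y are the three residues with a side-chain hydroxyl.
Matching residues: Y6.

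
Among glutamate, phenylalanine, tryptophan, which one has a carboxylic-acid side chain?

glutamate

Only D (aspartate) and E (glutamate) carry a side-chain carboxylic acid.
Of the listed options, only glutamate belongs to this group.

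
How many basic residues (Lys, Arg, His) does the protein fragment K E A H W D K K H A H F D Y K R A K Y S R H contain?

11

Matching residues: K1, H4, K7, K8, H9, H11, K15, R16, K18, R21, H22.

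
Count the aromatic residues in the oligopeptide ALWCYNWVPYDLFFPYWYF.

The aromatic amino acids are Phe (F, benzyl), Trp (W, indole), and Tyr (Y, phenol).
Matching residues: W3, Y5, W7, Y10, F13, F14, Y16, W17, Y18, F19.

10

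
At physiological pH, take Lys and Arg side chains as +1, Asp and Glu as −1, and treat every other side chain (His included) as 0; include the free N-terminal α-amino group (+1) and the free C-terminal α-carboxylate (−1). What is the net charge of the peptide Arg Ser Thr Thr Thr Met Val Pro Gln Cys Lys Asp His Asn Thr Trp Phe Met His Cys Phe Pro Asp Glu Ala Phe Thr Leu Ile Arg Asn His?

Positive (K, R): Arg1, Lys11, Arg30 → +3.
Negative (D, E): Asp12, Asp23, Glu24 → −3.
The N-terminus (+1) and C-terminus (−1) cancel.
Net charge = (+3) + (−3) = 0.

0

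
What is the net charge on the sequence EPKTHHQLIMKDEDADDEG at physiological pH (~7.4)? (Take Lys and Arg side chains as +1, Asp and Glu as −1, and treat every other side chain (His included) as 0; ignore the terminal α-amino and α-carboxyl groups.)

-5

Positive (K, R): K3, K11 → +2.
Negative (D, E): E1, D12, E13, D14, D16, D17, E18 → −7.
Net charge = (+2) + (−7) = −5.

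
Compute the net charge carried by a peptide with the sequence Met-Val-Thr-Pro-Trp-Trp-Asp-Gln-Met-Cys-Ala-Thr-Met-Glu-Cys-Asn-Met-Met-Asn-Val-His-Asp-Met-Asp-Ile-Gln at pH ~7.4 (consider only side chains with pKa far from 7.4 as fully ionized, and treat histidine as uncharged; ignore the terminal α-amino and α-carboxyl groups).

-4

At pH ~7.4 the Lys and Arg side chains are protonated (+1), the Asp and Glu side chains are deprotonated (−1), and with His taken as neutral all other side chains carry no charge.
Positive (K, R): none → +0.
Negative (D, E): Asp7, Glu14, Asp22, Asp24 → −4.
Net charge = (+0) + (−4) = −4.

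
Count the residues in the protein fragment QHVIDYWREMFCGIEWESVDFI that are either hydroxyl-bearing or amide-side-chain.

Hydroxyl-bearing: S, T, Y. Amide-side-chain: N, Q.
Hydroxyl-bearing residues here: Y6, S18 (2).
Amide-side-chain residues here: Q1 (1).
The two groups share no amino acid, so total = 2 + 1 = 3.

3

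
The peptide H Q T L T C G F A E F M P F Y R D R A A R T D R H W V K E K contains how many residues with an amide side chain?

The amide-side-chain residues are Asn (N) and Gln (Q).
Matching residues: Q2.

1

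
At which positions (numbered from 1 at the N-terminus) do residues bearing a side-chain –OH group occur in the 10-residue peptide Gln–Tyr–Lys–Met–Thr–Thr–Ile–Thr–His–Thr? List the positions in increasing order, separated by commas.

Serine (S), threonine (T), and tyrosine (Y) each carry a hydroxyl group on the side chain.
Matching residues: Tyr2, Thr5, Thr6, Thr8, Thr10.

2, 5, 6, 8, 10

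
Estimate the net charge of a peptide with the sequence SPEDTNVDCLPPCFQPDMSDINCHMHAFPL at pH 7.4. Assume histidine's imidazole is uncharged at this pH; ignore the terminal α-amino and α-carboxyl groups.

At pH ~7.4 the Lys and Arg side chains are protonated (+1), the Asp and Glu side chains are deprotonated (−1), and with His taken as neutral all other side chains carry no charge.
Positive (K, R): none → +0.
Negative (D, E): E3, D4, D8, D17, D20 → −5.
Net charge = (+0) + (−5) = −5.

-5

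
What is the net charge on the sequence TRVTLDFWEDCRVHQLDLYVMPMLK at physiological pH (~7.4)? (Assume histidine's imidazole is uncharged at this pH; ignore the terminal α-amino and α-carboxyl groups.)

At pH ~7.4 the Lys and Arg side chains are protonated (+1), the Asp and Glu side chains are deprotonated (−1), and with His taken as neutral all other side chains carry no charge.
Positive (K, R): R2, R12, K25 → +3.
Negative (D, E): D6, E9, D10, D17 → −4.
Net charge = (+3) + (−4) = −1.

-1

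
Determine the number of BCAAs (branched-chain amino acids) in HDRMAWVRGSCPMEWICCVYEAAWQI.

V, L, and I make up the branched-chain aliphatic group.
Matching residues: V7, I16, V19, I26.

4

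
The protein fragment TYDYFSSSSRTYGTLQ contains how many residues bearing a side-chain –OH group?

Serine (S), threonine (T), and tyrosine (Y) each carry a hydroxyl group on the side chain.
Matching residues: T1, Y2, Y4, S6, S7, S8, S9, T11, Y12, T14.

10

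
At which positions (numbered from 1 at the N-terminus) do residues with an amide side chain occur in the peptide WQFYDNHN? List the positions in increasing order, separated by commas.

2, 6, 8

Only N (asparagine) and Q (glutamine) carry a side-chain carboxamide.
Matching residues: Q2, N6, N8.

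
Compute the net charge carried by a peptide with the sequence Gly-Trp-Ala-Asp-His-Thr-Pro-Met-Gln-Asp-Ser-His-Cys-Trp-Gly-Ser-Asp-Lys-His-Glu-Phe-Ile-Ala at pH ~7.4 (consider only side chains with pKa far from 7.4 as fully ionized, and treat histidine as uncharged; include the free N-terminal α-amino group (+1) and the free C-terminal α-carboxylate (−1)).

-3

Near pH 7.4, K and R contribute +1 each, D and E contribute −1 each, and every other side chain (His included, as stated) is uncharged.
Positive (K, R): Lys18 → +1.
Negative (D, E): Asp4, Asp10, Asp17, Glu20 → −4.
The N-terminus (+1) and C-terminus (−1) cancel.
Net charge = (+1) + (−4) = −3.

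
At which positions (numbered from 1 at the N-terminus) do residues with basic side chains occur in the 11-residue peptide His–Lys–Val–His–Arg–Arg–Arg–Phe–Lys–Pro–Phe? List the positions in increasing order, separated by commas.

1, 2, 4, 5, 6, 7, 9

The basic amino acids are Lys (K), Arg (R), and His (H).
Matching residues: His1, Lys2, His4, Arg5, Arg6, Arg7, Lys9.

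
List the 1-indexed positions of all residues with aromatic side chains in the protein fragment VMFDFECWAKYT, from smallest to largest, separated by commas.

The aromatic amino acids are Phe (F, benzyl), Trp (W, indole), and Tyr (Y, phenol).
Matching residues: F3, F5, W8, Y11.

3, 5, 8, 11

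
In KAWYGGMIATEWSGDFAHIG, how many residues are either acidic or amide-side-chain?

2

Acidic: D, E. Amide-side-chain: N, Q.
Acidic residues here: E11, D15 (2).
Amide-side-chain residues here: none (0).
The two groups share no amino acid, so total = 2 + 0 = 2.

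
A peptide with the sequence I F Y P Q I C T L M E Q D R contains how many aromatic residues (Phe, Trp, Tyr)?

2

Matching residues: F2, Y3.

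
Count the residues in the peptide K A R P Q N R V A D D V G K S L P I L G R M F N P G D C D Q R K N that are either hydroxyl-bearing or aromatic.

Hydroxyl-bearing: S, T, Y. Aromatic: F, W, Y.
Hydroxyl-bearing residues here: S15 (1).
Aromatic residues here: F23 (1).
(Y belongs to both groups, but none appear in this sequence.) Total = 1 + 1 = 2.

2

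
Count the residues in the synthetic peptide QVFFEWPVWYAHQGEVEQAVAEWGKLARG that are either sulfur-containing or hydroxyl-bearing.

1

Sulfur-containing: C, M. Hydroxyl-bearing: S, T, Y.
Sulfur-containing residues here: none (0).
Hydroxyl-bearing residues here: Y10 (1).
The two groups share no amino acid, so total = 0 + 1 = 1.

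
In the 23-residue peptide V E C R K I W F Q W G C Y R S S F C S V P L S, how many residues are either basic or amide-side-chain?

4

Basic: H, K, R. Amide-side-chain: N, Q.
Basic residues here: R4, K5, R14 (3).
Amide-side-chain residues here: Q9 (1).
The two groups share no amino acid, so total = 3 + 1 = 4.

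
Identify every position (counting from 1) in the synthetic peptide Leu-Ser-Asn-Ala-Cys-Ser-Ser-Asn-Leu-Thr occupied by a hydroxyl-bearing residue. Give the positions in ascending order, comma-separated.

S, T, and Y are the three residues with a side-chain hydroxyl.
Matching residues: Ser2, Ser6, Ser7, Thr10.

2, 6, 7, 10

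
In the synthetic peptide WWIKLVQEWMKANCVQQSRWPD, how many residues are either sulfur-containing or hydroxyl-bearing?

3

Sulfur-containing: C, M. Hydroxyl-bearing: S, T, Y.
Sulfur-containing residues here: M10, C14 (2).
Hydroxyl-bearing residues here: S18 (1).
The two groups share no amino acid, so total = 2 + 1 = 3.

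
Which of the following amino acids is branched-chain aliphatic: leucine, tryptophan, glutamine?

V, L, and I make up the branched-chain aliphatic group.
Of the listed options, only leucine belongs to this group.

leucine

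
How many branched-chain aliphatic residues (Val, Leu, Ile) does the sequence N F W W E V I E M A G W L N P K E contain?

Matching residues: V6, I7, L13.

3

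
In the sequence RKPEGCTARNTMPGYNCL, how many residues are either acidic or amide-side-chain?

Acidic: D, E. Amide-side-chain: N, Q.
Acidic residues here: E4 (1).
Amide-side-chain residues here: N10, N16 (2).
The two groups share no amino acid, so total = 1 + 2 = 3.

3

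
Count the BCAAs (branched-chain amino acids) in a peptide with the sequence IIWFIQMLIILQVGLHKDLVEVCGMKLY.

Valine (V), leucine (L), and isoleucine (I) are the branched-chain amino acids.
Matching residues: I1, I2, I5, L8, I9, I10, L11, V13, L15, L19, V20, V22, L27.

13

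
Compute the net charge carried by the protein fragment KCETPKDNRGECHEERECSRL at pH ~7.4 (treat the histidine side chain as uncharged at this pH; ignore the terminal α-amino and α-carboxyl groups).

-1

Near pH 7.4, K and R contribute +1 each, D and E contribute −1 each, and every other side chain (His included, as stated) is uncharged.
Positive (K, R): K1, K6, R9, R16, R20 → +5.
Negative (D, E): E3, D7, E11, E14, E15, E17 → −6.
Net charge = (+5) + (−6) = −1.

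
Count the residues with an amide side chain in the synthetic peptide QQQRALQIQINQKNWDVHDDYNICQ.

10

Asparagine (N) and glutamine (Q) have uncharged amide side chains.
Matching residues: Q1, Q2, Q3, Q7, Q9, N11, Q12, N14, N22, Q25.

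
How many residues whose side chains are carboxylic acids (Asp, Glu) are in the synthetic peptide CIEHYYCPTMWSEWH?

Matching residues: E3, E13.

2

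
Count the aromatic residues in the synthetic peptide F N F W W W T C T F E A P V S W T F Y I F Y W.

F, W, and Y each carry an aromatic ring on the side chain.
Matching residues: F1, F3, W4, W5, W6, F10, W16, F18, Y19, F21, Y22, W23.

12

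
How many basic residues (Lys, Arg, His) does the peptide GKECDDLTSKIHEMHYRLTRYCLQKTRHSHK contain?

Matching residues: K2, K10, H12, H15, R17, R20, K25, R27, H28, H30, K31.

11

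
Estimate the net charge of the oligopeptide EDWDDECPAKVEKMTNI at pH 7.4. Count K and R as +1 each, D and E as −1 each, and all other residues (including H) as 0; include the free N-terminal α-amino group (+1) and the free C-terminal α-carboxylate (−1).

Positive (K, R): K10, K13 → +2.
Negative (D, E): E1, D2, D4, D5, E6, E12 → −6.
The N-terminus (+1) and C-terminus (−1) cancel.
Net charge = (+2) + (−6) = −4.

-4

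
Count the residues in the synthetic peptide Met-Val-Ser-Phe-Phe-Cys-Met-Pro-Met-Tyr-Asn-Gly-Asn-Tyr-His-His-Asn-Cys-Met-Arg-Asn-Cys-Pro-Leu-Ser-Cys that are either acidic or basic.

3

Acidic: D, E. Basic: H, K, R.
Acidic residues here: none (0).
Basic residues here: His15, His16, Arg20 (3).
The two groups share no amino acid, so total = 0 + 3 = 3.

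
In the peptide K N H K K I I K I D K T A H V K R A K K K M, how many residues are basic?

Lysine (K), arginine (R), and histidine (H) have basic, nitrogen-containing side chains.
Matching residues: K1, H3, K4, K5, K8, K11, H14, K16, R17, K19, K20, K21.

12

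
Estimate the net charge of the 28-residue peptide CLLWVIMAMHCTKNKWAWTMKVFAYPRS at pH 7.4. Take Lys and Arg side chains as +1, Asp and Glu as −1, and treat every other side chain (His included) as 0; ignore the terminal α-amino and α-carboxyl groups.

+4

Positive (K, R): K13, K15, K21, R27 → +4.
Negative (D, E): none → −0.
Net charge = (+4) + (−0) = +4.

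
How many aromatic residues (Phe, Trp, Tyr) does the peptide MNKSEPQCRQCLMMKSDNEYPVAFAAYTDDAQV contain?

Matching residues: Y20, F24, Y27.

3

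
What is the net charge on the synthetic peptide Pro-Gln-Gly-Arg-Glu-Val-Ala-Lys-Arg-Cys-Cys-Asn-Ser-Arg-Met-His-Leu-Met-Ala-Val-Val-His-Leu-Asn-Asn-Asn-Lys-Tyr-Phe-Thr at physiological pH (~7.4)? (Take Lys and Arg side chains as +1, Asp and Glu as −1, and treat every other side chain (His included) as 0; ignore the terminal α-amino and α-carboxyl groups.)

Positive (K, R): Arg4, Lys8, Arg9, Arg14, Lys27 → +5.
Negative (D, E): Glu5 → −1.
Net charge = (+5) + (−1) = +4.

+4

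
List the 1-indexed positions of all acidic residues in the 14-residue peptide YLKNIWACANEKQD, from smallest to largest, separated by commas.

11, 14

The acidic residues are Asp (D) and Glu (E), whose side chains end in a carboxylate group.
Matching residues: E11, D14.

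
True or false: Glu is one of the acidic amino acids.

Aspartate (D) and glutamate (E) have carboxylic-acid side chains and are the acidic amino acids.
Glutamate is in this group.

True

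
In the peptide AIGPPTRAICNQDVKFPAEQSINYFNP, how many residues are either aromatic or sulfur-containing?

Aromatic: F, W, Y. Sulfur-containing: C, M.
Aromatic residues here: F16, Y24, F25 (3).
Sulfur-containing residues here: C10 (1).
The two groups share no amino acid, so total = 3 + 1 = 4.

4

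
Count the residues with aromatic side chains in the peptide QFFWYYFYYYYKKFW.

The aromatic amino acids are Phe (F, benzyl), Trp (W, indole), and Tyr (Y, phenol).
Matching residues: F2, F3, W4, Y5, Y6, F7, Y8, Y9, Y10, Y11, F14, W15.

12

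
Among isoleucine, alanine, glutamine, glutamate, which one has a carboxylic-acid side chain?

The acidic residues are Asp (D) and Glu (E), whose side chains end in a carboxylate group.
Of the listed options, only glutamate belongs to this group.

glutamate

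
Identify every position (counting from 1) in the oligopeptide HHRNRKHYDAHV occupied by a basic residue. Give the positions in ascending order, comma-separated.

Lysine (K), arginine (R), and histidine (H) have basic, nitrogen-containing side chains.
Matching residues: H1, H2, R3, R5, K6, H7, H11.

1, 2, 3, 5, 6, 7, 11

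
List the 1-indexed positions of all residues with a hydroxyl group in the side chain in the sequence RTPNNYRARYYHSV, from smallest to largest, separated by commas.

2, 6, 10, 11, 13

Serine (S), threonine (T), and tyrosine (Y) each carry a hydroxyl group on the side chain.
Matching residues: T2, Y6, Y10, Y11, S13.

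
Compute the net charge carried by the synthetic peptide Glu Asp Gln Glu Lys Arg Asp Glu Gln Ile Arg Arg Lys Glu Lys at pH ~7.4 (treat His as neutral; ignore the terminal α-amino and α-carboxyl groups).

0

Near pH 7.4, K and R contribute +1 each, D and E contribute −1 each, and every other side chain (His included, as stated) is uncharged.
Positive (K, R): Lys5, Arg6, Arg11, Arg12, Lys13, Lys15 → +6.
Negative (D, E): Glu1, Asp2, Glu4, Asp7, Glu8, Glu14 → −6.
Net charge = (+6) + (−6) = 0.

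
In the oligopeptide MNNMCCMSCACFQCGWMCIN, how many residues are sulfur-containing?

Only Cys (C) and Met (M) have a sulfur atom in the side chain.
Matching residues: M1, M4, C5, C6, M7, C9, C11, C14, M17, C18.

10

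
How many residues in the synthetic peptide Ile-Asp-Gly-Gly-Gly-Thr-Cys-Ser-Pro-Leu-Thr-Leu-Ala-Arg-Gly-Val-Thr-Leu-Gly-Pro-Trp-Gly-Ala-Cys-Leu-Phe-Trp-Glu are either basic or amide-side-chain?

Basic: H, K, R. Amide-side-chain: N, Q.
Basic residues here: Arg14 (1).
Amide-side-chain residues here: none (0).
The two groups share no amino acid, so total = 1 + 0 = 1.

1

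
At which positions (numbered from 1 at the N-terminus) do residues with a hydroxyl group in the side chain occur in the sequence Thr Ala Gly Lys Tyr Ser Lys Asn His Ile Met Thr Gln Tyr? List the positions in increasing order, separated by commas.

The –OH-bearing residues are Ser, Thr (aliphatic alcohols), and Tyr (phenol).
Matching residues: Thr1, Tyr5, Ser6, Thr12, Tyr14.

1, 5, 6, 12, 14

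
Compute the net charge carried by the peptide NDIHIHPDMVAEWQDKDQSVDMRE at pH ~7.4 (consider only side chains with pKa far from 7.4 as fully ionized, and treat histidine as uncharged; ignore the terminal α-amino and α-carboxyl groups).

-5

At pH ~7.4 the Lys and Arg side chains are protonated (+1), the Asp and Glu side chains are deprotonated (−1), and with His taken as neutral all other side chains carry no charge.
Positive (K, R): K16, R23 → +2.
Negative (D, E): D2, D8, E12, D15, D17, D21, E24 → −7.
Net charge = (+2) + (−7) = −5.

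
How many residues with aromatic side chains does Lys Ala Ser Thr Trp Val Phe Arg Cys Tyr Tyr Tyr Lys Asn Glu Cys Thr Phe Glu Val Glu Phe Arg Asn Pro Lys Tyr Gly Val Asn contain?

The aromatic amino acids are Phe (F, benzyl), Trp (W, indole), and Tyr (Y, phenol).
Matching residues: Trp5, Phe7, Tyr10, Tyr11, Tyr12, Phe18, Phe22, Tyr27.

8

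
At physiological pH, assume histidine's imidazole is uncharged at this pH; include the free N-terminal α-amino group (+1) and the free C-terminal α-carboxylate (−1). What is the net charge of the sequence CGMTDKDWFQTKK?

The side chains ionized at physiological pH are Lys/Arg (+1) and Asp/Glu (−1); with His treated as neutral, nothing else contributes.
Positive (K, R): K6, K12, K13 → +3.
Negative (D, E): D5, D7 → −2.
The N-terminus (+1) and C-terminus (−1) cancel.
Net charge = (+3) + (−2) = +1.

+1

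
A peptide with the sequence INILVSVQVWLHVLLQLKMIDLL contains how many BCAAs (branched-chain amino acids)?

Valine (V), leucine (L), and isoleucine (I) are the branched-chain amino acids.
Matching residues: I1, I3, L4, V5, V7, V9, L11, V13, L14, L15, L17, I20, L22, L23.

14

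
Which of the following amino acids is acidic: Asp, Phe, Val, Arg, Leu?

Aspartate (D) and glutamate (E) have carboxylic-acid side chains and are the acidic amino acids.
Of the listed options, only Asp belongs to this group.

Asp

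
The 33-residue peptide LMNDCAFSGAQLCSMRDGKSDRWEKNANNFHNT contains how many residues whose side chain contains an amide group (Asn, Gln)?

6

Matching residues: N3, Q11, N26, N28, N29, N32.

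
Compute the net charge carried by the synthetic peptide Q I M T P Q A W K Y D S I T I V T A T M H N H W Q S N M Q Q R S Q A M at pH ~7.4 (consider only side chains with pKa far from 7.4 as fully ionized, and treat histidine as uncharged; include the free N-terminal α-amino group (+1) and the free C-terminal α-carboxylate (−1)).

Near pH 7.4, K and R contribute +1 each, D and E contribute −1 each, and every other side chain (His included, as stated) is uncharged.
Positive (K, R): K9, R31 → +2.
Negative (D, E): D11 → −1.
The N-terminus (+1) and C-terminus (−1) cancel.
Net charge = (+2) + (−1) = +1.

+1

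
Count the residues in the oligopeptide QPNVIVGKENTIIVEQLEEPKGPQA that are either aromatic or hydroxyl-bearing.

1

Aromatic: F, W, Y. Hydroxyl-bearing: S, T, Y.
Aromatic residues here: none (0).
Hydroxyl-bearing residues here: T11 (1).
(Y belongs to both groups, but none appear in this sequence.) Total = 0 + 1 = 1.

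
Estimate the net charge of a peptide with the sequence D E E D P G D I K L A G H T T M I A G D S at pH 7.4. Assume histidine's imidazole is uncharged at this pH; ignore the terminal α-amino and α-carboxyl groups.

At pH ~7.4 the Lys and Arg side chains are protonated (+1), the Asp and Glu side chains are deprotonated (−1), and with His taken as neutral all other side chains carry no charge.
Positive (K, R): K9 → +1.
Negative (D, E): D1, E2, E3, D4, D7, D20 → −6.
Net charge = (+1) + (−6) = −5.

-5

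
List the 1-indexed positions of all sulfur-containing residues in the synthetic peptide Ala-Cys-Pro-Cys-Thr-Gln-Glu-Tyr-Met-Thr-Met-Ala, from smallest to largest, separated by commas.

2, 4, 9, 11

Only Cys (C) and Met (M) have a sulfur atom in the side chain.
Matching residues: Cys2, Cys4, Met9, Met11.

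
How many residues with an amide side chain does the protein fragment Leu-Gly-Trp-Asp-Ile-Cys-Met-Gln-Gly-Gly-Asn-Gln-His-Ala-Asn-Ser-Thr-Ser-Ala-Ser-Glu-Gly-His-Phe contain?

4

The amide-side-chain residues are Asn (N) and Gln (Q).
Matching residues: Gln8, Asn11, Gln12, Asn15.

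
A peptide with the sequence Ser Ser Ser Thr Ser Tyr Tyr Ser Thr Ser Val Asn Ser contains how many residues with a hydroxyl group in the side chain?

11

Serine (S), threonine (T), and tyrosine (Y) each carry a hydroxyl group on the side chain.
Matching residues: Ser1, Ser2, Ser3, Thr4, Ser5, Tyr6, Tyr7, Ser8, Thr9, Ser10, Ser13.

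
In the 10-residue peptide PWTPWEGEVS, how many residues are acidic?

The acidic residues are Asp (D) and Glu (E), whose side chains end in a carboxylate group.
Matching residues: E6, E8.

2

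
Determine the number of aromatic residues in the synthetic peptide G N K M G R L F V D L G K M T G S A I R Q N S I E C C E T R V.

The aromatic amino acids are Phe (F, benzyl), Trp (W, indole), and Tyr (Y, phenol).
Matching residues: F8.

1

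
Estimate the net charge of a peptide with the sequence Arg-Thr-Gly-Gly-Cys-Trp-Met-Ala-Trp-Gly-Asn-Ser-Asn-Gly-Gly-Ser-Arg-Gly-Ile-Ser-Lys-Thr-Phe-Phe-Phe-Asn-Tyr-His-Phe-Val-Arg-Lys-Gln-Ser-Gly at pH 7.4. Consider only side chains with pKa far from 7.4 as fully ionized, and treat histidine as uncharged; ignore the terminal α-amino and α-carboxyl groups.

+5

The side chains ionized at physiological pH are Lys/Arg (+1) and Asp/Glu (−1); with His treated as neutral, nothing else contributes.
Positive (K, R): Arg1, Arg17, Lys21, Arg31, Lys32 → +5.
Negative (D, E): none → −0.
Net charge = (+5) + (−0) = +5.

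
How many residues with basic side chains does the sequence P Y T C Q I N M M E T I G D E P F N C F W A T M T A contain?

K, R, and H are the three residues with basic side chains (ε-amine, guanidinium, and imidazole respectively).
None of the 26 residues belong to this group.

0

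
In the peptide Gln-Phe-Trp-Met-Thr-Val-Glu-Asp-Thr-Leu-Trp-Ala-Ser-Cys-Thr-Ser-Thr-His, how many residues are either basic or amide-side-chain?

Basic: H, K, R. Amide-side-chain: N, Q.
Basic residues here: His18 (1).
Amide-side-chain residues here: Gln1 (1).
The two groups share no amino acid, so total = 1 + 1 = 2.

2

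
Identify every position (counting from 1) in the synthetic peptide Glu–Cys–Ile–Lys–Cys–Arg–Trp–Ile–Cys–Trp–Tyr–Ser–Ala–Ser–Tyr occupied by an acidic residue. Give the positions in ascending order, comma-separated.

Aspartate (D) and glutamate (E) have carboxylic-acid side chains and are the acidic amino acids.
Matching residues: Glu1.

1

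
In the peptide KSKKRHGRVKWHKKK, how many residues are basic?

K, R, and H are the three residues with basic side chains (ε-amine, guanidinium, and imidazole respectively).
Matching residues: K1, K3, K4, R5, H6, R8, K10, H12, K13, K14, K15.

11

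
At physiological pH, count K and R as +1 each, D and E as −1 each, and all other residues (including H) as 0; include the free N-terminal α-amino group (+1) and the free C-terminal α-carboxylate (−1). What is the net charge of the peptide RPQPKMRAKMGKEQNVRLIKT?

+6

Positive (K, R): R1, K5, R7, K9, K12, R17, K20 → +7.
Negative (D, E): E13 → −1.
The N-terminus (+1) and C-terminus (−1) cancel.
Net charge = (+7) + (−1) = +6.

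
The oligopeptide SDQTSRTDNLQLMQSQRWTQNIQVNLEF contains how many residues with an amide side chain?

Only N (asparagine) and Q (glutamine) carry a side-chain carboxamide.
Matching residues: Q3, N9, Q11, Q14, Q16, Q20, N21, Q23, N25.

9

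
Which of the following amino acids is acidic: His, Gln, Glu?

Glu

Aspartate (D) and glutamate (E) have carboxylic-acid side chains and are the acidic amino acids.
Of the listed options, only Glu belongs to this group.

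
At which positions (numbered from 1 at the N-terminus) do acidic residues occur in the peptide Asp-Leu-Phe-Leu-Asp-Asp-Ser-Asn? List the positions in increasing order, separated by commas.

1, 5, 6

Aspartate (D) and glutamate (E) have carboxylic-acid side chains and are the acidic amino acids.
Matching residues: Asp1, Asp5, Asp6.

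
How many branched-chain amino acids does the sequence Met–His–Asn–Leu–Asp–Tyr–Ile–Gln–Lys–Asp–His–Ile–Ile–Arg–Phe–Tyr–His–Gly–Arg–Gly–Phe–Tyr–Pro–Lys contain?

4

Valine (V), leucine (L), and isoleucine (I) are the branched-chain amino acids.
Matching residues: Leu4, Ile7, Ile12, Ile13.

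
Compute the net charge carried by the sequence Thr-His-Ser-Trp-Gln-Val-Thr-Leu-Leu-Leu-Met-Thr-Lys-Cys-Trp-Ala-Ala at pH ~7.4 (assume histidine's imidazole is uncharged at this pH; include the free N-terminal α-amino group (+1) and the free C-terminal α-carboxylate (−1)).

+1

Near pH 7.4, K and R contribute +1 each, D and E contribute −1 each, and every other side chain (His included, as stated) is uncharged.
Positive (K, R): Lys13 → +1.
Negative (D, E): none → −0.
The N-terminus (+1) and C-terminus (−1) cancel.
Net charge = (+1) + (−0) = +1.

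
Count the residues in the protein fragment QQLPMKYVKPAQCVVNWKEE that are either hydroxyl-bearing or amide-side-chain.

5

Hydroxyl-bearing: S, T, Y. Amide-side-chain: N, Q.
Hydroxyl-bearing residues here: Y7 (1).
Amide-side-chain residues here: Q1, Q2, Q12, N16 (4).
The two groups share no amino acid, so total = 1 + 4 = 5.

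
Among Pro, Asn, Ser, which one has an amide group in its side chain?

Asn

Only N (asparagine) and Q (glutamine) carry a side-chain carboxamide.
Of the listed options, only Asn belongs to this group.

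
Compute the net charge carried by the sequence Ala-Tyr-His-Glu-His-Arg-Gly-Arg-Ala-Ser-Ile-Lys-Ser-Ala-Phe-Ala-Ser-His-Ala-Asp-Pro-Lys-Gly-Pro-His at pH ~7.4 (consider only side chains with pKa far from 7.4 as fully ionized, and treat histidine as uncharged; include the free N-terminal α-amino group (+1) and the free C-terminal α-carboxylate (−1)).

+2

The side chains ionized at physiological pH are Lys/Arg (+1) and Asp/Glu (−1); with His treated as neutral, nothing else contributes.
Positive (K, R): Arg6, Arg8, Lys12, Lys22 → +4.
Negative (D, E): Glu4, Asp20 → −2.
The N-terminus (+1) and C-terminus (−1) cancel.
Net charge = (+4) + (−2) = +2.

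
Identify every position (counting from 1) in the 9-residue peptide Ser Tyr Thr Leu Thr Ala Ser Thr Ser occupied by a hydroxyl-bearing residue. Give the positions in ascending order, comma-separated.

Matching residues: Ser1, Tyr2, Thr3, Thr5, Ser7, Thr8, Ser9.

1, 2, 3, 5, 7, 8, 9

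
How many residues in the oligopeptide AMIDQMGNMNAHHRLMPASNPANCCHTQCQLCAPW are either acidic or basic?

Acidic: D, E. Basic: H, K, R.
Acidic residues here: D4 (1).
Basic residues here: H12, H13, R14, H26 (4).
The two groups share no amino acid, so total = 1 + 4 = 5.

5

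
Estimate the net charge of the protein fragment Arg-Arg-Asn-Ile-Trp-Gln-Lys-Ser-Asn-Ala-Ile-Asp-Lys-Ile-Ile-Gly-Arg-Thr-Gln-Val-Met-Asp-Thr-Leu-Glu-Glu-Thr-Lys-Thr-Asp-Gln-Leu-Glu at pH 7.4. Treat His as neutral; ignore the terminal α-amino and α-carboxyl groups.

0

The side chains ionized at physiological pH are Lys/Arg (+1) and Asp/Glu (−1); with His treated as neutral, nothing else contributes.
Positive (K, R): Arg1, Arg2, Lys7, Lys13, Arg17, Lys28 → +6.
Negative (D, E): Asp12, Asp22, Glu25, Glu26, Asp30, Glu33 → −6.
Net charge = (+6) + (−6) = 0.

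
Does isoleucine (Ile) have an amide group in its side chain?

No

Asparagine (N) and glutamine (Q) have uncharged amide side chains.
Isoleucine is not in this group.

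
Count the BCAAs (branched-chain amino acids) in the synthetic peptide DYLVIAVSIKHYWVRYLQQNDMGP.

Valine (V), leucine (L), and isoleucine (I) are the branched-chain amino acids.
Matching residues: L3, V4, I5, V7, I9, V14, L17.

7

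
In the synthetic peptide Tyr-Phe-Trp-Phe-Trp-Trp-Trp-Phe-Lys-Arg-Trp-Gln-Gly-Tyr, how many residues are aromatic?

10

Phenylalanine (F), tryptophan (W), and tyrosine (Y) have aromatic ring side chains.
Matching residues: Tyr1, Phe2, Trp3, Phe4, Trp5, Trp6, Trp7, Phe8, Trp11, Tyr14.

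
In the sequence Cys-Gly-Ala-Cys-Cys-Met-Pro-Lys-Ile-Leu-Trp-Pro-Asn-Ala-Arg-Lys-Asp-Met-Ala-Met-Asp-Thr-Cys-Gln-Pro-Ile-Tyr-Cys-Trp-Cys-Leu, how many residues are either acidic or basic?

5

Acidic: D, E. Basic: H, K, R.
Acidic residues here: Asp17, Asp21 (2).
Basic residues here: Lys8, Arg15, Lys16 (3).
The two groups share no amino acid, so total = 2 + 3 = 5.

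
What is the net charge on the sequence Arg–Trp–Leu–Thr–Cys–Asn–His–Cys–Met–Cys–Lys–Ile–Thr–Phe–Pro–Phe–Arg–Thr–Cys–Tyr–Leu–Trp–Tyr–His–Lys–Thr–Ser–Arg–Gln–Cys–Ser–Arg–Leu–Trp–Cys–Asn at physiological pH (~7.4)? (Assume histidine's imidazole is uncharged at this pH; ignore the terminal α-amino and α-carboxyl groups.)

The side chains ionized at physiological pH are Lys/Arg (+1) and Asp/Glu (−1); with His treated as neutral, nothing else contributes.
Positive (K, R): Arg1, Lys11, Arg17, Lys25, Arg28, Arg32 → +6.
Negative (D, E): none → −0.
Net charge = (+6) + (−0) = +6.

+6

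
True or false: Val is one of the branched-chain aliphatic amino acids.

True

V, L, and I make up the branched-chain aliphatic group.
Valine is in this group.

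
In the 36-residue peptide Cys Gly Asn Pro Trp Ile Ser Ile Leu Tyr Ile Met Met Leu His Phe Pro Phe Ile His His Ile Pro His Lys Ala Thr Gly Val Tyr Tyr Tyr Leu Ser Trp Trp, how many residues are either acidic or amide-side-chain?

1

Acidic: D, E. Amide-side-chain: N, Q.
Acidic residues here: none (0).
Amide-side-chain residues here: Asn3 (1).
The two groups share no amino acid, so total = 0 + 1 = 1.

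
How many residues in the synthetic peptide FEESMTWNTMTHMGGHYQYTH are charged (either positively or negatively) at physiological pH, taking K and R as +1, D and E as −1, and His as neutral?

2

Charged side chains at pH ~7.4: K, R (positive); D, E (negative).
Matching residues: E2, E3.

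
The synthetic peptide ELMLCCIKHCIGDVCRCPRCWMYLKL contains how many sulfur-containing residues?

8

Only Cys (C) and Met (M) have a sulfur atom in the side chain.
Matching residues: M3, C5, C6, C10, C15, C17, C20, M22.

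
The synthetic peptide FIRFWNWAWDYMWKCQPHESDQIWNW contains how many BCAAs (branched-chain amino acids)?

The BCAAs are Val, Leu, and Ile — aliphatic side chains with a branch point.
Matching residues: I2, I23.

2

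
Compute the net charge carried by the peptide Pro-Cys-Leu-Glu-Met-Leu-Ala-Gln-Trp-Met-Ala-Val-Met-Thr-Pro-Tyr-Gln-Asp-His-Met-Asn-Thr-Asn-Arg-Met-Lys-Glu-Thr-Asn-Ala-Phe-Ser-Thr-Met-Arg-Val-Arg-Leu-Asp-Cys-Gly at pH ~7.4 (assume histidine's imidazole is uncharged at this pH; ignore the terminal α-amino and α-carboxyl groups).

The side chains ionized at physiological pH are Lys/Arg (+1) and Asp/Glu (−1); with His treated as neutral, nothing else contributes.
Positive (K, R): Arg24, Lys26, Arg35, Arg37 → +4.
Negative (D, E): Glu4, Asp18, Glu27, Asp39 → −4.
Net charge = (+4) + (−4) = 0.

0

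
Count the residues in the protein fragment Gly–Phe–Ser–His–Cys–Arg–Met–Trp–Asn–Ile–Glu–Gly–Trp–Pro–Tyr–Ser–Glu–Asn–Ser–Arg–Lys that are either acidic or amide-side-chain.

4

Acidic: D, E. Amide-side-chain: N, Q.
Acidic residues here: Glu11, Glu17 (2).
Amide-side-chain residues here: Asn9, Asn18 (2).
The two groups share no amino acid, so total = 2 + 2 = 4.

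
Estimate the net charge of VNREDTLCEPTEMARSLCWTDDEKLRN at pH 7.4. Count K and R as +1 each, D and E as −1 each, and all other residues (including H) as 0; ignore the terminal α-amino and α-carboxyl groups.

Positive (K, R): R3, R15, K24, R26 → +4.
Negative (D, E): E4, D5, E9, E12, D21, D22, E23 → −7.
Net charge = (+4) + (−7) = −3.

-3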